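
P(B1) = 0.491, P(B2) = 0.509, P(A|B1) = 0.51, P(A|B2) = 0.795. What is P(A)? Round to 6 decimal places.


P(A) = P(A|B1)*P(B1) + P(A|B2)*P(B2)
P(A|B1)*P(B1) = 0.51 * 0.491 = 0.25041
P(A|B2)*P(B2) = 0.795 * 0.509 = 0.404655
P(A) = 0.25041 + 0.404655 = 0.655065

0.655065


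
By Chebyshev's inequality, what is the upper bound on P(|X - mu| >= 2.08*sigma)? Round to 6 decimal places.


P <= 1/k^2
k^2 = 2.08^2 = 4.3264
1/k^2 = 1 / 4.3264 = 625/2704 ≈ 0.23113905

0.231139


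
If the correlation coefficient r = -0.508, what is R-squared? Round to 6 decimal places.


R^2 = r^2 = (-0.508)^2 = 0.258064

0.258064


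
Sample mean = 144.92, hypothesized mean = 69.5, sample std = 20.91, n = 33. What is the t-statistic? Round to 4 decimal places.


t = (xbar - mu0) / (s/sqrt(n))
xbar - mu0 = 144.92 - 69.5 = 75.42
sqrt(33) ≈ 5.74456265
s/sqrt(n) = 20.91 / 5.74456265 ≈ 3.63996379
t = 75.42 / 3.63996379 ≈ 20.719986

20.7200


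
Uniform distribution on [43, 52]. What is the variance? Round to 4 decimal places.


Var = (b-a)^2 / 12
(b-a)^2 = (52 - 43)^2 = 81
Var = 81/12 = 6.75

6.7500


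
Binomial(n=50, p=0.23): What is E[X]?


E[X] = n*p = 50 * 0.23 = 11.5

11.5


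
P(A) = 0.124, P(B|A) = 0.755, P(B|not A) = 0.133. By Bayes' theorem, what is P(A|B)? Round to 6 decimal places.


P(A|B) = P(B|A)*P(A) / P(B), P(B) = P(B|A)*P(A) + P(B|not A)*P(not A)
P(B|A)*P(A) = 0.755 * 0.124 = 0.09362
P(B|not A)*P(not A) = 0.133 * 0.876 = 0.116508
P(B) = 0.09362 + 0.116508 = 0.210128
P(A|B) = 0.09362 / 0.210128 ≈ 0.44553796

0.445538


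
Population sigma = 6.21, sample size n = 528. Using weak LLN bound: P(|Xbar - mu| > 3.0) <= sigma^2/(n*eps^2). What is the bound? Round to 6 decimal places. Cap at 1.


bound = min(1, sigma^2/(n*eps^2))
sigma^2 = 6.21^2 = 38.5641
n*eps^2 = 528 * 3.0^2 = 528 * 9 = 4752
sigma^2/(n*eps^2) = 38.5641 / 4752 ≈ 0.00811534

0.008115


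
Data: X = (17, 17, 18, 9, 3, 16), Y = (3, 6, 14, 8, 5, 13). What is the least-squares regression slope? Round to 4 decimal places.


b = sum((xi-xbar)(yi-ybar)) / sum((xi-xbar)^2)
n = 6, xbar = 80/6 = 40/3 ≈ 13.333333, ybar = 49/6 ≈ 8.166667
Sxy = sum((xi-xbar)(yi-ybar)) = 140/3 ≈ 46.666667
Sxx = sum((xi-xbar)^2) = 544/3 ≈ 181.333333
b = Sxy / Sxx = 35/136 ≈ 0.257353

0.2574


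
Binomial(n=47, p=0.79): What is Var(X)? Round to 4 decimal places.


Var = n*p*(1-p) = 47 * 0.79 * 0.21 = 7.7973

7.7973


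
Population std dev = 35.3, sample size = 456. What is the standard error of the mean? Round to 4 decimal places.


SE = sigma / sqrt(n)
sqrt(456) ≈ 21.354157
SE = 35.3 / 21.354157 ≈ 1.653074

1.6531


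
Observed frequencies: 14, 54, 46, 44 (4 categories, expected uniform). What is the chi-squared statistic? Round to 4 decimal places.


chi2 = sum((O-E)^2/E), E = total/4
total = 158, E = 158/4 = 39.5
(14 - 39.5)^2 / 39.5 = 650.25 / 39.5 = 2601/158 ≈ 16.462025
(54 - 39.5)^2 / 39.5 = 210.25 / 39.5 = 841/158 ≈ 5.322785
(46 - 39.5)^2 / 39.5 = 42.25 / 39.5 = 169/158 ≈ 1.069620
(44 - 39.5)^2 / 39.5 = 20.25 / 39.5 = 81/158 ≈ 0.512658
chi2 = 1846/79 ≈ 23.367089

23.3671


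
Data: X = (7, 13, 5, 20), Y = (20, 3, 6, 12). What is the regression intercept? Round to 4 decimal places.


a = ybar - b*xbar, where b = sum((xi-xbar)(yi-ybar)) / sum((xi-xbar)^2)
n = 4, xbar = 45/4 = 11.25, ybar = 41/4 = 10.25
Sxy = sum((xi-xbar)(yi-ybar)) = -12.25
Sxx = sum((xi-xbar)^2) = 136.75
b = Sxy / Sxx = -49/547 ≈ -0.089580
a = 10.25 - (-0.089580) * 11.25 = 6158/547 ≈ 11.257770

11.2578


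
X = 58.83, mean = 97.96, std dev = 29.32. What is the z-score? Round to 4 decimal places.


z = (X - mu) / sigma
X - mu = 58.83 - 97.96 = -39.13
z = -39.13 / 29.32 = -3913/2932 ≈ -1.334584

-1.3346


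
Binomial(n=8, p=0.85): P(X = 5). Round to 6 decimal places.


P = C(n,k) * p^k * (1-p)^(n-k)
C(8,5) = 56
p^k = 0.85^5 ≈ 0.4437053
(1-p)^(n-k) = 0.15^3 = 0.003375
P = 56 * 0.4437053 * 0.003375 ≈ 0.083860

0.083860


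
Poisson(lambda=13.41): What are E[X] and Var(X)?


E[X] = Var(X) = lambda = 13.41

13.41, 13.41


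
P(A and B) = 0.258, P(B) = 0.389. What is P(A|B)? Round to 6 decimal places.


P(A|B) = P(A and B) / P(B) = 0.258 / 0.389 = 258/389 ≈ 0.66323907

0.663239


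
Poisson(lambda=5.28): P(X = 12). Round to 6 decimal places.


P = e^(-lam) * lam^k / k!
e^(-5.28) ≈ 0.005092431
lam^k = 5.28^12 ≈ 469469162.377339
k! = 12! = 479001600
P = 0.005092431 * 469469162.377339 / 479001600 ≈ 0.004991

0.004991


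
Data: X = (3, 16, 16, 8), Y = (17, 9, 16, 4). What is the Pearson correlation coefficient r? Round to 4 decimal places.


r = sum((xi-xbar)(yi-ybar)) / sqrt(sum((xi-xbar)^2) * sum((yi-ybar)^2))
n = 4, xbar = 43/4 = 10.75, ybar = 46/4 = 11.5
Sxy = sum((xi-xbar)(yi-ybar)) = -11.5
Sxx = sum((xi-xbar)^2) = 122.75
Syy = sum((yi-ybar)^2) = 113
sqrt(Sxx*Syy) ≈ 117.774148
r = Sxy / sqrt(Sxx*Syy) = -11.5 / 117.774148 ≈ -0.097645

-0.0976


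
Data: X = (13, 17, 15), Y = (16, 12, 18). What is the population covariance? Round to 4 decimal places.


Cov = (1/n)*sum((xi-xbar)(yi-ybar))
n = 3, xbar = 45/3 = 15, ybar = 46/3 ≈ 15.333333
sum((xi-xbar)(yi-ybar)) = -8
Cov = -8 / 3 = -8/3 ≈ -2.666667

-2.6667


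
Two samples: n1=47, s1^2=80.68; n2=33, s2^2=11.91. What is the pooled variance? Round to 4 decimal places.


sp^2 = ((n1-1)*s1^2 + (n2-1)*s2^2)/(n1+n2-2)
(n1-1)*s1^2 = 46 * 80.68 = 3711.28
(n2-1)*s2^2 = 32 * 11.91 = 381.12
numerator = 3711.28 + 381.12 = 4092.4
n1+n2-2 = 78
sp^2 = 4092.4 / 78 = 787/15 ≈ 52.466667

52.4667


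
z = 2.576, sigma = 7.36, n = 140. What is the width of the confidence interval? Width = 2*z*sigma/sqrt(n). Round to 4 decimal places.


width = 2*z*sigma/sqrt(n)
2*z*sigma = 2 * 2.576 * 7.36 = 37.91872
sqrt(140) ≈ 11.832160
width = 37.91872 / 11.832160 ≈ 3.204717

3.2047


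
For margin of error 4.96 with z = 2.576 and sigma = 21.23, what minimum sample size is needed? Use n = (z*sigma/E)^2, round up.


z*sigma/E = 2.576 * 21.23 / 4.96 ≈ 11.025903
(z*sigma/E)^2 ≈ 121.570542
round up: n = 122

122


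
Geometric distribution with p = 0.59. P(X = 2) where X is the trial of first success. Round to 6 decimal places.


P = (1-p)^(k-1) * p
(1-p)^(k-1) = 0.41^1 = 0.41
P = 0.41 * 0.59 = 0.2419

0.241900


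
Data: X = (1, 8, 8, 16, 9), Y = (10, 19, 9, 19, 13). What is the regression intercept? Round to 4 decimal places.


a = ybar - b*xbar, where b = sum((xi-xbar)(yi-ybar)) / sum((xi-xbar)^2)
n = 5, xbar = 42/5 = 8.4, ybar = 70/5 = 14
Sxy = sum((xi-xbar)(yi-ybar)) = 67
Sxx = sum((xi-xbar)^2) = 113.2
b = Sxy / Sxx = 335/566 ≈ 0.591873
a = 14 - 0.591873 * 8.4 = 2555/283 ≈ 9.028269

9.0283


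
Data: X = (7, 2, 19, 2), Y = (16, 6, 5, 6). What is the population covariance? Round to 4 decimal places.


Cov = (1/n)*sum((xi-xbar)(yi-ybar))
n = 4, xbar = 30/4 = 7.5, ybar = 33/4 = 8.25
sum((xi-xbar)(yi-ybar)) = -16.5
Cov = -16.5 / 4 = -4.125

-4.1250


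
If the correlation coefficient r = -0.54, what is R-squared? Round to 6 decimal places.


R^2 = r^2 = (-0.54)^2 = 0.2916

0.291600


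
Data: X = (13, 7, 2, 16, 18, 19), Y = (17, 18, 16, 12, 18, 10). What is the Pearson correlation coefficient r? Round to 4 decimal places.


r = sum((xi-xbar)(yi-ybar)) / sqrt(sum((xi-xbar)^2) * sum((yi-ybar)^2))
n = 6, xbar = 75/6 = 12.5, ybar = 91/6 ≈ 15.166667
Sxy = sum((xi-xbar)(yi-ybar)) = -52.5
Sxx = sum((xi-xbar)^2) = 225.5
Syy = sum((yi-ybar)^2) = 341/6 ≈ 56.833333
sqrt(Sxx*Syy) ≈ 113.207406
r = Sxy / sqrt(Sxx*Syy) = -52.5 / 113.207406 ≈ -0.463751

-0.4638


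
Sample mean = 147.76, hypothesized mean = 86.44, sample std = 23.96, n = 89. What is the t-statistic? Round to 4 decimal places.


t = (xbar - mu0) / (s/sqrt(n))
xbar - mu0 = 147.76 - 86.44 = 61.32
sqrt(89) ≈ 9.43398113
s/sqrt(n) = 23.96 / 9.43398113 ≈ 2.53975492
t = 61.32 / 2.53975492 ≈ 24.144062

24.1441


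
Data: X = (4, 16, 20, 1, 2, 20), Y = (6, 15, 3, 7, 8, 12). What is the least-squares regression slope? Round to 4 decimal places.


b = sum((xi-xbar)(yi-ybar)) / sum((xi-xbar)^2)
n = 6, xbar = 63/6 = 10.5, ybar = 51/6 = 8.5
Sxy = sum((xi-xbar)(yi-ybar)) = 51.5
Sxx = sum((xi-xbar)^2) = 415.5
b = Sxy / Sxx = 103/831 ≈ 0.123947

0.1239


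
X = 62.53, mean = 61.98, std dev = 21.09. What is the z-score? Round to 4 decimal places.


z = (X - mu) / sigma
X - mu = 62.53 - 61.98 = 0.55
z = 0.55 / 21.09 = 55/2109 ≈ 0.026079

0.0261


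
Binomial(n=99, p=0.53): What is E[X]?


E[X] = n*p = 99 * 0.53 = 52.47

52.47


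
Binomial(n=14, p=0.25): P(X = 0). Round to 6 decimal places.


P = C(n,k) * p^k * (1-p)^(n-k)
C(14,0) = 1
p^k = 0.25^0 = 1
(1-p)^(n-k) = 0.75^14 ≈ 0.01781795
P = 1 * 1 * 0.01781795 ≈ 0.017818

0.017818


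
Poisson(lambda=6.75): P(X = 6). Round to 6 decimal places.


P = e^(-lam) * lam^k / k!
e^(-6.75) ≈ 0.001170880
lam^k = 6.75^6 ≈ 94585.080322
k! = 6! = 720
P = 0.001170880 * 94585.080322 / 720 ≈ 0.153816

0.153816


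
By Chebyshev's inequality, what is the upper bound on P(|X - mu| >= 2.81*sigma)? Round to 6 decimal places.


P <= 1/k^2
k^2 = 2.81^2 = 7.8961
1/k^2 = 1 / 7.8961 ≈ 0.12664480

0.126645


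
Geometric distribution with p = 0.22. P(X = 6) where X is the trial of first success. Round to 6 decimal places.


P = (1-p)^(k-1) * p
(1-p)^(k-1) = 0.78^5 ≈ 0.2887174
P = 0.2887174 * 0.22 ≈ 0.06351784

0.063518


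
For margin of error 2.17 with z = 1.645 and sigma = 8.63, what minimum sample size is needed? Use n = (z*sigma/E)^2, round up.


z*sigma/E = 1.645 * 8.63 / 2.17 = 40561/6200 ≈ 6.542097
(z*sigma/E)^2 ≈ 42.799030
round up: n = 43

43


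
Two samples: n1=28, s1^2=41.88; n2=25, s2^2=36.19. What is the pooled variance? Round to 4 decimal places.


sp^2 = ((n1-1)*s1^2 + (n2-1)*s2^2)/(n1+n2-2)
(n1-1)*s1^2 = 27 * 41.88 = 1130.76
(n2-1)*s2^2 = 24 * 36.19 = 868.56
numerator = 1130.76 + 868.56 = 1999.32
n1+n2-2 = 51
sp^2 = 1999.32 / 51 = 16661/425 ≈ 39.202353

39.2024


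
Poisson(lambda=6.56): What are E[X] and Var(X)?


E[X] = Var(X) = lambda = 6.56

6.56, 6.56


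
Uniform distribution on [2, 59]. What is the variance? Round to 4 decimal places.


Var = (b-a)^2 / 12
(b-a)^2 = (59 - 2)^2 = 3249
Var = 3249/12 = 270.75

270.7500


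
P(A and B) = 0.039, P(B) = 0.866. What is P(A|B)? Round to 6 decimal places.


P(A|B) = P(A and B) / P(B) = 0.039 / 0.866 = 39/866 ≈ 0.04503464

0.045035


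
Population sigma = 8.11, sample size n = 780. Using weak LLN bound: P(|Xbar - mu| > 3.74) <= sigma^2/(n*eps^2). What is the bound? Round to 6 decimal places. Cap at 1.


bound = min(1, sigma^2/(n*eps^2))
sigma^2 = 8.11^2 = 65.7721
n*eps^2 = 780 * 3.74^2 = 780 * 13.9876 = 10910.328
sigma^2/(n*eps^2) = 65.7721 / 10910.328 ≈ 0.00602843

0.006028


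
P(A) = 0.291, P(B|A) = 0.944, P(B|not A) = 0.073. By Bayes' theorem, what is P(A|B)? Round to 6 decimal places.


P(A|B) = P(B|A)*P(A) / P(B), P(B) = P(B|A)*P(A) + P(B|not A)*P(not A)
P(B|A)*P(A) = 0.944 * 0.291 = 0.274704
P(B|not A)*P(not A) = 0.073 * 0.709 = 0.051757
P(B) = 0.274704 + 0.051757 = 0.326461
P(A|B) = 0.274704 / 0.326461 ≈ 0.84146039

0.841460


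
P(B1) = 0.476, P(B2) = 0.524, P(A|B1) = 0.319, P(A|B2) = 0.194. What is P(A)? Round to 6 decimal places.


P(A) = P(A|B1)*P(B1) + P(A|B2)*P(B2)
P(A|B1)*P(B1) = 0.319 * 0.476 = 0.151844
P(A|B2)*P(B2) = 0.194 * 0.524 = 0.101656
P(A) = 0.151844 + 0.101656 = 0.2535

0.253500


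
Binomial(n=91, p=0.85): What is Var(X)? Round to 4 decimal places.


Var = n*p*(1-p) = 91 * 0.85 * 0.15 = 11.6025

11.6025


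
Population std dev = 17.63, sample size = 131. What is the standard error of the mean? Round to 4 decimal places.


SE = sigma / sqrt(n)
sqrt(131) ≈ 11.445523
SE = 17.63 / 11.445523 ≈ 1.540340

1.5403


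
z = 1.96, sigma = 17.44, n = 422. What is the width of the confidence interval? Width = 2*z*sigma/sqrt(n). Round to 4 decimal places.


width = 2*z*sigma/sqrt(n)
2*z*sigma = 2 * 1.96 * 17.44 = 68.3648
sqrt(422) ≈ 20.542639
width = 68.3648 / 20.542639 ≈ 3.327946

3.3279


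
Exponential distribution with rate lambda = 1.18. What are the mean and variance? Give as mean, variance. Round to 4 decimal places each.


mean = 1/lam, var = 1/lam^2
mean = 1 / 1.18 = 50/59 ≈ 0.847458
lam^2 = 1.18^2 = 1.3924
var = 1 / 1.3924 = 2500/3481 ≈ 0.718184

0.8475, 0.7182


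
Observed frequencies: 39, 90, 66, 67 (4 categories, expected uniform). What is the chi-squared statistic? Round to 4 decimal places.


chi2 = sum((O-E)^2/E), E = total/4
total = 262, E = 262/4 = 65.5
(39 - 65.5)^2 / 65.5 = 702.25 / 65.5 = 2809/262 ≈ 10.721374
(90 - 65.5)^2 / 65.5 = 600.25 / 65.5 = 2401/262 ≈ 9.164122
(66 - 65.5)^2 / 65.5 = 0.25 / 65.5 = 1/262 ≈ 0.003817
(67 - 65.5)^2 / 65.5 = 2.25 / 65.5 = 9/262 ≈ 0.034351
chi2 = 2610/131 ≈ 19.923664

19.9237


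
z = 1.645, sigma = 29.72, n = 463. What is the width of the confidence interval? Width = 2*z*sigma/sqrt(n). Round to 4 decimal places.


width = 2*z*sigma/sqrt(n)
2*z*sigma = 2 * 1.645 * 29.72 = 97.7788
sqrt(463) ≈ 21.517435
width = 97.7788 / 21.517435 ≈ 4.544166

4.5442


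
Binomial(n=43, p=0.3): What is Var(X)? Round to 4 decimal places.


Var = n*p*(1-p) = 43 * 0.3 * 0.7 = 9.03

9.0300


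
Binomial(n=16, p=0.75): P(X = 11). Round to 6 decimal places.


P = C(n,k) * p^k * (1-p)^(n-k)
C(16,11) = 4368
p^k = 0.75^11 ≈ 0.04223514
(1-p)^(n-k) = 0.25^5 = 0.0009765625
P = 4368 * 0.04223514 * 0.0009765625 ≈ 0.180159

0.180159


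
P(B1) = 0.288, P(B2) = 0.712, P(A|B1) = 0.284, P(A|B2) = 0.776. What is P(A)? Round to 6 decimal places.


P(A) = P(A|B1)*P(B1) + P(A|B2)*P(B2)
P(A|B1)*P(B1) = 0.284 * 0.288 = 0.081792
P(A|B2)*P(B2) = 0.776 * 0.712 = 0.552512
P(A) = 0.081792 + 0.552512 = 0.634304

0.634304


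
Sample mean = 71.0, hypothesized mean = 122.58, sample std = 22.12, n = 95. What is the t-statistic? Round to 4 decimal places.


t = (xbar - mu0) / (s/sqrt(n))
xbar - mu0 = 71.0 - 122.58 = -51.58
sqrt(95) ≈ 9.74679434
s/sqrt(n) = 22.12 / 9.74679434 ≈ 2.26946411
t = -51.58 / 2.26946411 ≈ -22.727832

-22.7278


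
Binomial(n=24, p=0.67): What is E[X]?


E[X] = n*p = 24 * 0.67 = 16.08

16.08


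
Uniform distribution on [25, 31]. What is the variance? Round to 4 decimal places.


Var = (b-a)^2 / 12
(b-a)^2 = (31 - 25)^2 = 36
Var = 36/12 = 3

3.0000


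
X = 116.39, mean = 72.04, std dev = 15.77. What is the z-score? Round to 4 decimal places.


z = (X - mu) / sigma
X - mu = 116.39 - 72.04 = 44.35
z = 44.35 / 15.77 = 4435/1577 ≈ 2.812302

2.8123


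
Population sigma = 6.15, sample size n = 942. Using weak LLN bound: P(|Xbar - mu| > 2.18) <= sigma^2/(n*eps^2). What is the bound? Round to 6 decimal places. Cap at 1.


bound = min(1, sigma^2/(n*eps^2))
sigma^2 = 6.15^2 = 37.8225
n*eps^2 = 942 * 2.18^2 = 942 * 4.7524 = 4476.7608
sigma^2/(n*eps^2) = 37.8225 / 4476.7608 ≈ 0.00844863

0.008449


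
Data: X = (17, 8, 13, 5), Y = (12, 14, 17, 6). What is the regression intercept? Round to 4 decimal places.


a = ybar - b*xbar, where b = sum((xi-xbar)(yi-ybar)) / sum((xi-xbar)^2)
n = 4, xbar = 43/4 = 10.75, ybar = 49/4 = 12.25
Sxy = sum((xi-xbar)(yi-ybar)) = 40.25
Sxx = sum((xi-xbar)^2) = 84.75
b = Sxy / Sxx = 161/339 ≈ 0.474926
a = 12.25 - 0.474926 * 10.75 = 2422/339 ≈ 7.144543

7.1445


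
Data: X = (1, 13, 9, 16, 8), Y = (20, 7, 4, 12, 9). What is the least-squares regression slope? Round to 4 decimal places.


b = sum((xi-xbar)(yi-ybar)) / sum((xi-xbar)^2)
n = 5, xbar = 47/5 = 9.4, ybar = 52/5 = 10.4
Sxy = sum((xi-xbar)(yi-ybar)) = -77.8
Sxx = sum((xi-xbar)^2) = 129.2
b = Sxy / Sxx = -389/646 ≈ -0.602167

-0.6022


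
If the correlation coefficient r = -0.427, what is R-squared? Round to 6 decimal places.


R^2 = r^2 = (-0.427)^2 = 0.182329

0.182329


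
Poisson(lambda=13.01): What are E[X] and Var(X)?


E[X] = Var(X) = lambda = 13.01

13.01, 13.01


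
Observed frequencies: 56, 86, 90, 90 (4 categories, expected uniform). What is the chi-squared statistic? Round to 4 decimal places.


chi2 = sum((O-E)^2/E), E = total/4
total = 322, E = 322/4 = 80.5
(56 - 80.5)^2 / 80.5 = 600.25 / 80.5 = 343/46 ≈ 7.456522
(86 - 80.5)^2 / 80.5 = 30.25 / 80.5 = 121/322 ≈ 0.375776
(90 - 80.5)^2 / 80.5 = 90.25 / 80.5 = 361/322 ≈ 1.121118
(90 - 80.5)^2 / 80.5 = 90.25 / 80.5 = 361/322 ≈ 1.121118
chi2 = 1622/161 ≈ 10.074534

10.0745


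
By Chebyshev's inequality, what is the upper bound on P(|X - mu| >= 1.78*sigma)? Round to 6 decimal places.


P <= 1/k^2
k^2 = 1.78^2 = 3.1684
1/k^2 = 1 / 3.1684 = 2500/7921 ≈ 0.31561672

0.315617


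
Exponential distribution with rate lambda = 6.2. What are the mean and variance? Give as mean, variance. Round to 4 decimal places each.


mean = 1/lam, var = 1/lam^2
mean = 1 / 6.2 = 5/31 ≈ 0.161290
lam^2 = 6.2^2 = 38.44
var = 1 / 38.44 = 25/961 ≈ 0.026015

0.1613, 0.0260


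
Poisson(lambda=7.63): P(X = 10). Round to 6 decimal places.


P = e^(-lam) * lam^k / k!
e^(-7.63) ≈ 0.0004856609
lam^k = 7.63^10 ≈ 668721643.453963
k! = 10! = 3628800
P = 0.0004856609 * 668721643.453963 / 3628800 ≈ 0.089498

0.089498


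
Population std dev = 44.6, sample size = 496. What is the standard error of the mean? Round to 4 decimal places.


SE = sigma / sqrt(n)
sqrt(496) ≈ 22.271057
SE = 44.6 / 22.271057 ≈ 2.002599

2.0026


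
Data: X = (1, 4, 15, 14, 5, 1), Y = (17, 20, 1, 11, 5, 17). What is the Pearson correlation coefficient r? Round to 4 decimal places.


r = sum((xi-xbar)(yi-ybar)) / sqrt(sum((xi-xbar)^2) * sum((yi-ybar)^2))
n = 6, xbar = 40/6 = 20/3 ≈ 6.666667, ybar = 71/6 ≈ 11.833333
Sxy = sum((xi-xbar)(yi-ybar)) = -496/3 ≈ -165.333333
Sxx = sum((xi-xbar)^2) = 592/3 ≈ 197.333333
Syy = sum((yi-ybar)^2) = 1709/6 ≈ 284.833333
sqrt(Sxx*Syy) ≈ 237.080390
r = Sxy / sqrt(Sxx*Syy) = -165.333333 / 237.080390 ≈ -0.697372

-0.6974


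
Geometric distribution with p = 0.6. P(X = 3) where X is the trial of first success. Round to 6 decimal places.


P = (1-p)^(k-1) * p
(1-p)^(k-1) = 0.4^2 = 0.16
P = 0.16 * 0.6 = 0.096

0.096000


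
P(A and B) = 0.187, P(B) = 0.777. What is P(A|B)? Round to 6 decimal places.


P(A|B) = P(A and B) / P(B) = 0.187 / 0.777 = 187/777 ≈ 0.24066924

0.240669


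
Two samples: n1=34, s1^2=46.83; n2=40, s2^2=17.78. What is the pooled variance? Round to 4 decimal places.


sp^2 = ((n1-1)*s1^2 + (n2-1)*s2^2)/(n1+n2-2)
(n1-1)*s1^2 = 33 * 46.83 = 1545.39
(n2-1)*s2^2 = 39 * 17.78 = 693.42
numerator = 1545.39 + 693.42 = 2238.81
n1+n2-2 = 72
sp^2 = 2238.81 / 72 = 74627/2400 ≈ 31.094583

31.0946


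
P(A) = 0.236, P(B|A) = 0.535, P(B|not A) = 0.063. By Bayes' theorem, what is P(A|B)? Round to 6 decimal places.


P(A|B) = P(B|A)*P(A) / P(B), P(B) = P(B|A)*P(A) + P(B|not A)*P(not A)
P(B|A)*P(A) = 0.535 * 0.236 = 0.12626
P(B|not A)*P(not A) = 0.063 * 0.764 = 0.048132
P(B) = 0.12626 + 0.048132 = 0.174392
P(A|B) = 0.12626 / 0.174392 ≈ 0.72400110

0.724001


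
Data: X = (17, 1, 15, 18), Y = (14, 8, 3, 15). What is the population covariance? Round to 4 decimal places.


Cov = (1/n)*sum((xi-xbar)(yi-ybar))
n = 4, xbar = 51/4 = 12.75, ybar = 40/4 = 10
sum((xi-xbar)(yi-ybar)) = 51
Cov = 51 / 4 = 12.75

12.7500


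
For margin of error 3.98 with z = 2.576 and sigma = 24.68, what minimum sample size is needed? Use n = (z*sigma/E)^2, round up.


z*sigma/E = 2.576 * 24.68 / 3.98 ≈ 15.973789
(z*sigma/E)^2 ≈ 255.161933
round up: n = 256

256


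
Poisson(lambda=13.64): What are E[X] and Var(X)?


E[X] = Var(X) = lambda = 13.64

13.64, 13.64


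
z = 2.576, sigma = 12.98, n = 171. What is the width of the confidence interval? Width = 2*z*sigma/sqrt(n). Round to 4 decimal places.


width = 2*z*sigma/sqrt(n)
2*z*sigma = 2 * 2.576 * 12.98 = 66.87296
sqrt(171) ≈ 13.076697
width = 66.87296 / 13.076697 ≈ 5.113903

5.1139


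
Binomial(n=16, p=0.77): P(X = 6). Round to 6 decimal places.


P = C(n,k) * p^k * (1-p)^(n-k)
C(16,6) = 8008
p^k = 0.77^6 ≈ 0.2084224
(1-p)^(n-k) = 0.23^10 ≈ 0.0000004142651
P = 8008 * 0.2084224 * 0.0000004142651 ≈ 0.000691

0.000691


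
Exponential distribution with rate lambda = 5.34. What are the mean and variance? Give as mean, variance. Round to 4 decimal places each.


mean = 1/lam, var = 1/lam^2
mean = 1 / 5.34 = 50/267 ≈ 0.187266
lam^2 = 5.34^2 = 28.5156
var = 1 / 28.5156 ≈ 0.035069

0.1873, 0.0351


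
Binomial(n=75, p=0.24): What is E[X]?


E[X] = n*p = 75 * 0.24 = 18

18


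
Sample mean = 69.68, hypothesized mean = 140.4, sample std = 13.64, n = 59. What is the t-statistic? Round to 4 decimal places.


t = (xbar - mu0) / (s/sqrt(n))
xbar - mu0 = 69.68 - 140.4 = -70.72
sqrt(59) ≈ 7.68114575
s/sqrt(n) = 13.64 / 7.68114575 ≈ 1.77577675
t = -70.72 / 1.77577675 ≈ -39.824826

-39.8248


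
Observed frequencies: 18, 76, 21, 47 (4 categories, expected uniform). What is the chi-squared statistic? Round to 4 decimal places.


chi2 = sum((O-E)^2/E), E = total/4
total = 162, E = 162/4 = 40.5
(18 - 40.5)^2 / 40.5 = 506.25 / 40.5 = 12.5
(76 - 40.5)^2 / 40.5 = 1260.25 / 40.5 = 5041/162 ≈ 31.117284
(21 - 40.5)^2 / 40.5 = 380.25 / 40.5 = 169/18 ≈ 9.388889
(47 - 40.5)^2 / 40.5 = 42.25 / 40.5 = 169/162 ≈ 1.043210
chi2 = 4378/81 ≈ 54.049383

54.0494


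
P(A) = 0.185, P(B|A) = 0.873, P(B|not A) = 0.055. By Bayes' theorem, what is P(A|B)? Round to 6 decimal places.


P(A|B) = P(B|A)*P(A) / P(B), P(B) = P(B|A)*P(A) + P(B|not A)*P(not A)
P(B|A)*P(A) = 0.873 * 0.185 = 0.161505
P(B|not A)*P(not A) = 0.055 * 0.815 = 0.044825
P(B) = 0.161505 + 0.044825 = 0.20633
P(A|B) = 0.161505 / 0.20633 ≈ 0.78275093

0.782751


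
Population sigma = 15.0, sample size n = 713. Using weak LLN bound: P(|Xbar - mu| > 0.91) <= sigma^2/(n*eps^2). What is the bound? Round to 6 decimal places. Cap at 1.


bound = min(1, sigma^2/(n*eps^2))
sigma^2 = 15.0^2 = 225
n*eps^2 = 713 * 0.91^2 = 713 * 0.8281 = 590.4353
sigma^2/(n*eps^2) = 225 / 590.4353 ≈ 0.38107478

0.381075


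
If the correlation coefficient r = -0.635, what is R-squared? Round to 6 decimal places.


R^2 = r^2 = (-0.635)^2 = 0.403225

0.403225


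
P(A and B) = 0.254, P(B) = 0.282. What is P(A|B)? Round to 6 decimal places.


P(A|B) = P(A and B) / P(B) = 0.254 / 0.282 = 127/141 ≈ 0.90070922

0.900709


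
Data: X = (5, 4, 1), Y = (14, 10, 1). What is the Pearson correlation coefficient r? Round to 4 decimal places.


r = sum((xi-xbar)(yi-ybar)) / sqrt(sum((xi-xbar)^2) * sum((yi-ybar)^2))
n = 3, xbar = 10/3 ≈ 3.333333, ybar = 25/3 ≈ 8.333333
Sxy = sum((xi-xbar)(yi-ybar)) = 83/3 ≈ 27.666667
Sxx = sum((xi-xbar)^2) = 26/3 ≈ 8.666667
Syy = sum((yi-ybar)^2) = 266/3 ≈ 88.666667
sqrt(Sxx*Syy) ≈ 27.720831
r = Sxy / sqrt(Sxx*Syy) = 27.666667 / 27.720831 ≈ 0.998046

0.9980


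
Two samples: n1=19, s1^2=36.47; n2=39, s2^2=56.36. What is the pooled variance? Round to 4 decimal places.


sp^2 = ((n1-1)*s1^2 + (n2-1)*s2^2)/(n1+n2-2)
(n1-1)*s1^2 = 18 * 36.47 = 656.46
(n2-1)*s2^2 = 38 * 56.36 = 2141.68
numerator = 656.46 + 2141.68 = 2798.14
n1+n2-2 = 56
sp^2 = 2798.14 / 56 = 139907/2800 ≈ 49.966786

49.9668


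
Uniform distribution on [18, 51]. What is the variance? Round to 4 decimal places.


Var = (b-a)^2 / 12
(b-a)^2 = (51 - 18)^2 = 1089
Var = 1089/12 = 90.75

90.7500


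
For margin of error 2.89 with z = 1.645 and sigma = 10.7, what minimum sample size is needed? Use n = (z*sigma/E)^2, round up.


z*sigma/E = 1.645 * 10.7 / 2.89 = 35203/5780 ≈ 6.090484
(z*sigma/E)^2 ≈ 37.094001
round up: n = 38

38


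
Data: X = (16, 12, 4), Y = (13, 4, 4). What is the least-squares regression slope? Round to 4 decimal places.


b = sum((xi-xbar)(yi-ybar)) / sum((xi-xbar)^2)
n = 3, xbar = 32/3 ≈ 10.666667, ybar = 21/3 = 7
Sxy = sum((xi-xbar)(yi-ybar)) = 48
Sxx = sum((xi-xbar)^2) = 224/3 ≈ 74.666667
b = Sxy / Sxx = 9/14 ≈ 0.642857

0.6429


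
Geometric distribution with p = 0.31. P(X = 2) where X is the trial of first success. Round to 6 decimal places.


P = (1-p)^(k-1) * p
(1-p)^(k-1) = 0.69^1 = 0.69
P = 0.69 * 0.31 = 0.2139

0.213900


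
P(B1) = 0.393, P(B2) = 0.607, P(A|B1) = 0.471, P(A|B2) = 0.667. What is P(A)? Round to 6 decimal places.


P(A) = P(A|B1)*P(B1) + P(A|B2)*P(B2)
P(A|B1)*P(B1) = 0.471 * 0.393 = 0.185103
P(A|B2)*P(B2) = 0.667 * 0.607 = 0.404869
P(A) = 0.185103 + 0.404869 = 0.589972

0.589972


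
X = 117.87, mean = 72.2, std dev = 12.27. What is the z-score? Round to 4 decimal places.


z = (X - mu) / sigma
X - mu = 117.87 - 72.2 = 45.67
z = 45.67 / 12.27 = 4567/1227 ≈ 3.722086

3.7221


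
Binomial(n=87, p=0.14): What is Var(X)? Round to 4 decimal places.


Var = n*p*(1-p) = 87 * 0.14 * 0.86 = 10.4748

10.4748


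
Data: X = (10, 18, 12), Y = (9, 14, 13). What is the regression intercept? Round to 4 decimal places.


a = ybar - b*xbar, where b = sum((xi-xbar)(yi-ybar)) / sum((xi-xbar)^2)
n = 3, xbar = 40/3 ≈ 13.333333, ybar = 36/3 = 12
Sxy = sum((xi-xbar)(yi-ybar)) = 18
Sxx = sum((xi-xbar)^2) = 104/3 ≈ 34.666667
b = Sxy / Sxx = 27/52 ≈ 0.519231
a = 12 - 0.519231 * 13.333333 = 66/13 ≈ 5.076923

5.0769


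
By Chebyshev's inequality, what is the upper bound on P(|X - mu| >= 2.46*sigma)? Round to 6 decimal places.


P <= 1/k^2
k^2 = 2.46^2 = 6.0516
1/k^2 = 1 / 6.0516 ≈ 0.16524555

0.165246


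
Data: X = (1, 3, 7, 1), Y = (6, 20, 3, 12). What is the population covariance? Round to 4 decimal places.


Cov = (1/n)*sum((xi-xbar)(yi-ybar))
n = 4, xbar = 12/4 = 3, ybar = 41/4 = 10.25
sum((xi-xbar)(yi-ybar)) = -24
Cov = -24 / 4 = -6

-6.0000


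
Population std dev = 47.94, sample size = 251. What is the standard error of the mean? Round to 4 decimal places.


SE = sigma / sqrt(n)
sqrt(251) ≈ 15.842980
SE = 47.94 / 15.842980 ≈ 3.025946

3.0259


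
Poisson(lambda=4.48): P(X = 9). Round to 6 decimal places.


P = e^(-lam) * lam^k / k!
e^(-4.48) ≈ 0.01133341
lam^k = 4.48^9 ≈ 726945.957793
k! = 9! = 362880
P = 0.01133341 * 726945.957793 / 362880 ≈ 0.022704

0.022704


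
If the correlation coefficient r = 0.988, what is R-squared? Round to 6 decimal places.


R^2 = r^2 = (0.988)^2 = 0.976144

0.976144


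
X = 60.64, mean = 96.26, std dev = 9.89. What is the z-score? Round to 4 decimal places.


z = (X - mu) / sigma
X - mu = 60.64 - 96.26 = -35.62
z = -35.62 / 9.89 = -3562/989 ≈ -3.601618

-3.6016


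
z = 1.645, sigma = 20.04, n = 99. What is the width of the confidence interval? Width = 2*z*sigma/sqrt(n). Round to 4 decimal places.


width = 2*z*sigma/sqrt(n)
2*z*sigma = 2 * 1.645 * 20.04 = 65.9316
sqrt(99) ≈ 9.949874
width = 65.9316 / 9.949874 ≈ 6.626375

6.6264


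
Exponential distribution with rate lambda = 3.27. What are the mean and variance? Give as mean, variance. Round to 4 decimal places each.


mean = 1/lam, var = 1/lam^2
mean = 1 / 3.27 = 100/327 ≈ 0.305810
lam^2 = 3.27^2 = 10.6929
var = 1 / 10.6929 ≈ 0.093520

0.3058, 0.0935


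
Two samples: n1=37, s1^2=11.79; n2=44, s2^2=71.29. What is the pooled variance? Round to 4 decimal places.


sp^2 = ((n1-1)*s1^2 + (n2-1)*s2^2)/(n1+n2-2)
(n1-1)*s1^2 = 36 * 11.79 = 424.44
(n2-1)*s2^2 = 43 * 71.29 = 3065.47
numerator = 424.44 + 3065.47 = 3489.91
n1+n2-2 = 79
sp^2 = 3489.91 / 79 = 348991/7900 ≈ 44.176076

44.1761


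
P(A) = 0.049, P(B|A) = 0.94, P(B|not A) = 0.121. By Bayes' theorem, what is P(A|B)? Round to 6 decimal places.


P(A|B) = P(B|A)*P(A) / P(B), P(B) = P(B|A)*P(A) + P(B|not A)*P(not A)
P(B|A)*P(A) = 0.94 * 0.049 = 0.04606
P(B|not A)*P(not A) = 0.121 * 0.951 = 0.115071
P(B) = 0.04606 + 0.115071 = 0.161131
P(A|B) = 0.04606 / 0.161131 ≈ 0.28585437

0.285854


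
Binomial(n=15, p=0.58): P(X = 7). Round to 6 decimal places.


P = C(n,k) * p^k * (1-p)^(n-k)
C(15,7) = 6435
p^k = 0.58^7 ≈ 0.02207984
(1-p)^(n-k) = 0.42^8 ≈ 0.0009682652
P = 6435 * 0.02207984 * 0.0009682652 ≈ 0.137575

0.137575


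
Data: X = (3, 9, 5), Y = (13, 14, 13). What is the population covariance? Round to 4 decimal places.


Cov = (1/n)*sum((xi-xbar)(yi-ybar))
n = 3, xbar = 17/3 ≈ 5.666667, ybar = 40/3 ≈ 13.333333
sum((xi-xbar)(yi-ybar)) = 10/3 ≈ 3.333333
Cov = 3.333333 / 3 = 10/9 ≈ 1.111111

1.1111


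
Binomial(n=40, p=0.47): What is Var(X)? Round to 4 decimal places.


Var = n*p*(1-p) = 40 * 0.47 * 0.53 = 9.964

9.9640


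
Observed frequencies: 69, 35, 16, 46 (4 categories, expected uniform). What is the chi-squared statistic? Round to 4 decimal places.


chi2 = sum((O-E)^2/E), E = total/4
total = 166, E = 166/4 = 41.5
(69 - 41.5)^2 / 41.5 = 756.25 / 41.5 = 3025/166 ≈ 18.222892
(35 - 41.5)^2 / 41.5 = 42.25 / 41.5 = 169/166 ≈ 1.018072
(16 - 41.5)^2 / 41.5 = 650.25 / 41.5 = 2601/166 ≈ 15.668675
(46 - 41.5)^2 / 41.5 = 20.25 / 41.5 = 81/166 ≈ 0.487952
chi2 = 2938/83 ≈ 35.397590

35.3976


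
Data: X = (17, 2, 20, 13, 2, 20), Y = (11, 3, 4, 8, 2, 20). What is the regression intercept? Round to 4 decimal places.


a = ybar - b*xbar, where b = sum((xi-xbar)(yi-ybar)) / sum((xi-xbar)^2)
n = 6, xbar = 74/6 = 37/3 ≈ 12.333333, ybar = 48/6 = 8
Sxy = sum((xi-xbar)(yi-ybar)) = 189
Sxx = sum((xi-xbar)^2) = 1060/3 ≈ 353.333333
b = Sxy / Sxx = 567/1060 ≈ 0.534906
a = 8 - 0.534906 * 12.333333 = 1487/1060 ≈ 1.402830

1.4028


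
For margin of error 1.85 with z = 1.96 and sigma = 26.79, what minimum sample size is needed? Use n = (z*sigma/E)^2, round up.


z*sigma/E = 1.96 * 26.79 / 1.85 = 131271/4625 ≈ 28.382919
(z*sigma/E)^2 ≈ 805.590086
round up: n = 806

806


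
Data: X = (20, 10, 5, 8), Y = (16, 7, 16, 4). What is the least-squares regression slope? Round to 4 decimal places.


b = sum((xi-xbar)(yi-ybar)) / sum((xi-xbar)^2)
n = 4, xbar = 43/4 = 10.75, ybar = 43/4 = 10.75
Sxy = sum((xi-xbar)(yi-ybar)) = 39.75
Sxx = sum((xi-xbar)^2) = 126.75
b = Sxy / Sxx = 53/169 ≈ 0.313609

0.3136


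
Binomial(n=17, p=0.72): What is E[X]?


E[X] = n*p = 17 * 0.72 = 12.24

12.24


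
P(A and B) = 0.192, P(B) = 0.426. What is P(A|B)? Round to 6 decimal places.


P(A|B) = P(A and B) / P(B) = 0.192 / 0.426 = 32/71 ≈ 0.45070423

0.450704


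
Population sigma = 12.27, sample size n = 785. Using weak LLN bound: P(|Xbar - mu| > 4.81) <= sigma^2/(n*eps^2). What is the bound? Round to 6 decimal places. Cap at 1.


bound = min(1, sigma^2/(n*eps^2))
sigma^2 = 12.27^2 = 150.5529
n*eps^2 = 785 * 4.81^2 = 785 * 23.1361 = 18161.8385
sigma^2/(n*eps^2) = 150.5529 / 18161.8385 ≈ 0.00828952

0.008290


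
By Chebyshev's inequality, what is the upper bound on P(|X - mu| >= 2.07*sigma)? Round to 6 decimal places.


P <= 1/k^2
k^2 = 2.07^2 = 4.2849
1/k^2 = 1 / 4.2849 ≈ 0.23337768

0.233378


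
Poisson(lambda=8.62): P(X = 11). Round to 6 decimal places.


P = e^(-lam) * lam^k / k!
e^(-8.62) ≈ 0.0001804603
lam^k = 8.62^11 ≈ 19524500142.176939
k! = 11! = 39916800
P = 0.0001804603 * 19524500142.176939 / 39916800 ≈ 0.088269

0.088269


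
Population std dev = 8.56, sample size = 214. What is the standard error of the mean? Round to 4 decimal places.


SE = sigma / sqrt(n)
sqrt(214) ≈ 14.628739
SE = 8.56 / 14.628739 ≈ 0.585150

0.5851


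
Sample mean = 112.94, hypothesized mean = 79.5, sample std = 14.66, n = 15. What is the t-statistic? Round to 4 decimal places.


t = (xbar - mu0) / (s/sqrt(n))
xbar - mu0 = 112.94 - 79.5 = 33.44
sqrt(15) ≈ 3.87298335
s/sqrt(n) = 14.66 / 3.87298335 ≈ 3.78519572
t = 33.44 / 3.78519572 ≈ 8.834418

8.8344


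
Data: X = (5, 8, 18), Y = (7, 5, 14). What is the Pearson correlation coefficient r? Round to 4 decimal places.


r = sum((xi-xbar)(yi-ybar)) / sqrt(sum((xi-xbar)^2) * sum((yi-ybar)^2))
n = 3, xbar = 31/3 ≈ 10.333333, ybar = 26/3 ≈ 8.666667
Sxy = sum((xi-xbar)(yi-ybar)) = 175/3 ≈ 58.333333
Sxx = sum((xi-xbar)^2) = 278/3 ≈ 92.666667
Syy = sum((yi-ybar)^2) = 134/3 ≈ 44.666667
sqrt(Sxx*Syy) ≈ 64.335924
r = Sxy / sqrt(Sxx*Syy) = 58.333333 / 64.335924 ≈ 0.906699

0.9067


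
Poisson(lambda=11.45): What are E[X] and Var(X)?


E[X] = Var(X) = lambda = 11.45

11.45, 11.45


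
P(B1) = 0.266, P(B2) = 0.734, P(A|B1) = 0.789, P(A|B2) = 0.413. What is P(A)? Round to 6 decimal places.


P(A) = P(A|B1)*P(B1) + P(A|B2)*P(B2)
P(A|B1)*P(B1) = 0.789 * 0.266 = 0.209874
P(A|B2)*P(B2) = 0.413 * 0.734 = 0.303142
P(A) = 0.209874 + 0.303142 = 0.513016

0.513016


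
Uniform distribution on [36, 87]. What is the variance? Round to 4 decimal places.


Var = (b-a)^2 / 12
(b-a)^2 = (87 - 36)^2 = 2601
Var = 2601/12 = 216.75

216.7500


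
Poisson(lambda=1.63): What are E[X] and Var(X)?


E[X] = Var(X) = lambda = 1.63

1.63, 1.63


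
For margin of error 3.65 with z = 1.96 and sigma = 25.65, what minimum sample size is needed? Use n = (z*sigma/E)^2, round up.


z*sigma/E = 1.96 * 25.65 / 3.65 = 25137/1825 ≈ 13.773699
(z*sigma/E)^2 ≈ 189.714774
round up: n = 190

190


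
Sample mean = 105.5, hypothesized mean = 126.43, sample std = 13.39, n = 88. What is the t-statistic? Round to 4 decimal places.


t = (xbar - mu0) / (s/sqrt(n))
xbar - mu0 = 105.5 - 126.43 = -20.93
sqrt(88) ≈ 9.38083152
s/sqrt(n) = 13.39 / 9.38083152 ≈ 1.42737880
t = -20.93 / 1.42737880 ≈ -14.663242

-14.6632


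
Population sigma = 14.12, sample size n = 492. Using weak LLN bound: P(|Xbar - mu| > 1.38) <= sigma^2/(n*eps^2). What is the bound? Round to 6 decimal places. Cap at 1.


bound = min(1, sigma^2/(n*eps^2))
sigma^2 = 14.12^2 = 199.3744
n*eps^2 = 492 * 1.38^2 = 492 * 1.9044 = 936.9648
sigma^2/(n*eps^2) = 199.3744 / 936.9648 ≈ 0.21278750

0.212788


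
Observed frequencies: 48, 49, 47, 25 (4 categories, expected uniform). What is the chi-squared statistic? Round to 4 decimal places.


chi2 = sum((O-E)^2/E), E = total/4
total = 169, E = 169/4 = 42.25
(48 - 42.25)^2 / 42.25 = 33.0625 / 42.25 = 529/676 ≈ 0.782544
(49 - 42.25)^2 / 42.25 = 45.5625 / 42.25 = 729/676 ≈ 1.078402
(47 - 42.25)^2 / 42.25 = 22.5625 / 42.25 = 361/676 ≈ 0.534024
(25 - 42.25)^2 / 42.25 = 297.5625 / 42.25 = 4761/676 ≈ 7.042899
chi2 = 1595/169 ≈ 9.437870

9.4379


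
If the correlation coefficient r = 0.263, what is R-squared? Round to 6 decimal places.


R^2 = r^2 = (0.263)^2 = 0.069169

0.069169


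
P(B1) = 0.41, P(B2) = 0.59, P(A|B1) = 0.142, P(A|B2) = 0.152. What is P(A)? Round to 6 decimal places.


P(A) = P(A|B1)*P(B1) + P(A|B2)*P(B2)
P(A|B1)*P(B1) = 0.142 * 0.41 = 0.05822
P(A|B2)*P(B2) = 0.152 * 0.59 = 0.08968
P(A) = 0.05822 + 0.08968 = 0.1479

0.147900


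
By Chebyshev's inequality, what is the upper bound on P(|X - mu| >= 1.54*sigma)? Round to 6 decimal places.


P <= 1/k^2
k^2 = 1.54^2 = 2.3716
1/k^2 = 1 / 2.3716 = 2500/5929 ≈ 0.42165627

0.421656


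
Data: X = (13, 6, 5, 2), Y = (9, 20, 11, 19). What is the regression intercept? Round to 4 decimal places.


a = ybar - b*xbar, where b = sum((xi-xbar)(yi-ybar)) / sum((xi-xbar)^2)
n = 4, xbar = 26/4 = 6.5, ybar = 59/4 = 14.75
Sxy = sum((xi-xbar)(yi-ybar)) = -53.5
Sxx = sum((xi-xbar)^2) = 65
b = Sxy / Sxx = -107/130 ≈ -0.823077
a = 14.75 - (-0.823077) * 6.5 = 20.1

20.1000


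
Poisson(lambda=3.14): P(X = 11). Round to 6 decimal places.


P = e^(-lam) * lam^k / k!
e^(-3.14) ≈ 0.04328280
lam^k = 3.14^11 ≈ 292567.532434
k! = 11! = 39916800
P = 0.04328280 * 292567.532434 / 39916800 ≈ 0.000317

0.000317


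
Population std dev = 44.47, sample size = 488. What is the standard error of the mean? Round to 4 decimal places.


SE = sigma / sqrt(n)
sqrt(488) ≈ 22.090722
SE = 44.47 / 22.090722 ≈ 2.013062

2.0131


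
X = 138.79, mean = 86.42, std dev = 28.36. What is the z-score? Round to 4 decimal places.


z = (X - mu) / sigma
X - mu = 138.79 - 86.42 = 52.37
z = 52.37 / 28.36 = 5237/2836 ≈ 1.846615

1.8466


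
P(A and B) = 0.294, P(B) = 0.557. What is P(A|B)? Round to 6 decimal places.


P(A|B) = P(A and B) / P(B) = 0.294 / 0.557 = 294/557 ≈ 0.52782765

0.527828


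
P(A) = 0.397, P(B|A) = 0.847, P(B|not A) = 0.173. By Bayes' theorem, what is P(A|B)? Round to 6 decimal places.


P(A|B) = P(B|A)*P(A) / P(B), P(B) = P(B|A)*P(A) + P(B|not A)*P(not A)
P(B|A)*P(A) = 0.847 * 0.397 = 0.336259
P(B|not A)*P(not A) = 0.173 * 0.603 = 0.104319
P(B) = 0.336259 + 0.104319 = 0.440578
P(A|B) = 0.336259 / 0.440578 ≈ 0.76322240

0.763222


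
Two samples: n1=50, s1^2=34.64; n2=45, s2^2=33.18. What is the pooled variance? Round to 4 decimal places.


sp^2 = ((n1-1)*s1^2 + (n2-1)*s2^2)/(n1+n2-2)
(n1-1)*s1^2 = 49 * 34.64 = 1697.36
(n2-1)*s2^2 = 44 * 33.18 = 1459.92
numerator = 1697.36 + 1459.92 = 3157.28
n1+n2-2 = 93
sp^2 = 3157.28 / 93 = 78932/2325 ≈ 33.949247

33.9492


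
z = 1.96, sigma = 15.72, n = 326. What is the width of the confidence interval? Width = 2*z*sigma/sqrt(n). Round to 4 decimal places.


width = 2*z*sigma/sqrt(n)
2*z*sigma = 2 * 1.96 * 15.72 = 61.6224
sqrt(326) ≈ 18.055470
width = 61.6224 / 18.055470 ≈ 3.412949

3.4129


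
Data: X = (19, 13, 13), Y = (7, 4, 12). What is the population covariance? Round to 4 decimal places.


Cov = (1/n)*sum((xi-xbar)(yi-ybar))
n = 3, xbar = 45/3 = 15, ybar = 23/3 ≈ 7.666667
sum((xi-xbar)(yi-ybar)) = -4
Cov = -4 / 3 = -4/3 ≈ -1.333333

-1.3333


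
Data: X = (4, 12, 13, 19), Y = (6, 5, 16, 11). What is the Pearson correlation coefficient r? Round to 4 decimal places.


r = sum((xi-xbar)(yi-ybar)) / sqrt(sum((xi-xbar)^2) * sum((yi-ybar)^2))
n = 4, xbar = 48/4 = 12, ybar = 38/4 = 9.5
Sxy = sum((xi-xbar)(yi-ybar)) = 45
Sxx = sum((xi-xbar)^2) = 114
Syy = sum((yi-ybar)^2) = 77
sqrt(Sxx*Syy) ≈ 93.690981
r = Sxy / sqrt(Sxx*Syy) = 45 / 93.690981 ≈ 0.480302

0.4803


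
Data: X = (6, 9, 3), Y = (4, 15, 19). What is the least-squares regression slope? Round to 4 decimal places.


b = sum((xi-xbar)(yi-ybar)) / sum((xi-xbar)^2)
n = 3, xbar = 18/3 = 6, ybar = 38/3 ≈ 12.666667
Sxy = sum((xi-xbar)(yi-ybar)) = -12
Sxx = sum((xi-xbar)^2) = 18
b = Sxy / Sxx = -2/3 ≈ -0.666667

-0.6667


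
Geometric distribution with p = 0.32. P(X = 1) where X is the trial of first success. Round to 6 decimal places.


P = (1-p)^(k-1) * p
(1-p)^(k-1) = 0.68^0 = 1
P = 1 * 0.32 = 0.32

0.320000


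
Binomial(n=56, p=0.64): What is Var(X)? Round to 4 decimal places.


Var = n*p*(1-p) = 56 * 0.64 * 0.36 = 12.9024

12.9024


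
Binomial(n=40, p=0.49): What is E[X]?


E[X] = n*p = 40 * 0.49 = 19.6

19.6


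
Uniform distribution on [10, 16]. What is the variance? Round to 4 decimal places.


Var = (b-a)^2 / 12
(b-a)^2 = (16 - 10)^2 = 36
Var = 36/12 = 3

3.0000


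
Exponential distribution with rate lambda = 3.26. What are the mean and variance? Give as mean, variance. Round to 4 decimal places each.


mean = 1/lam, var = 1/lam^2
mean = 1 / 3.26 = 50/163 ≈ 0.306748
lam^2 = 3.26^2 = 10.6276
var = 1 / 10.6276 ≈ 0.094095

0.3067, 0.0941


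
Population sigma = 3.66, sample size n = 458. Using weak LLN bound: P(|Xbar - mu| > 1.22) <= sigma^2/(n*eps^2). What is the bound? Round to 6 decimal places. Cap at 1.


bound = min(1, sigma^2/(n*eps^2))
sigma^2 = 3.66^2 = 13.3956
n*eps^2 = 458 * 1.22^2 = 458 * 1.4884 = 681.6872
sigma^2/(n*eps^2) = 13.3956 / 681.6872 = 9/458 ≈ 0.01965066

0.019651


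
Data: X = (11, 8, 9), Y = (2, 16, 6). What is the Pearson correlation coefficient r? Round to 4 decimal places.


r = sum((xi-xbar)(yi-ybar)) / sqrt(sum((xi-xbar)^2) * sum((yi-ybar)^2))
n = 3, xbar = 28/3 ≈ 9.333333, ybar = 24/3 = 8
Sxy = sum((xi-xbar)(yi-ybar)) = -20
Sxx = sum((xi-xbar)^2) = 14/3 ≈ 4.666667
Syy = sum((yi-ybar)^2) = 104
sqrt(Sxx*Syy) ≈ 22.030282
r = Sxy / sqrt(Sxx*Syy) = -20 / 22.030282 ≈ -0.907841

-0.9078


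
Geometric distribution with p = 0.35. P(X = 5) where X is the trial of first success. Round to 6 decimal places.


P = (1-p)^(k-1) * p
(1-p)^(k-1) = 0.65^4 ≈ 0.1785063
P = 0.1785063 * 0.35 ≈ 0.06247719

0.062477
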